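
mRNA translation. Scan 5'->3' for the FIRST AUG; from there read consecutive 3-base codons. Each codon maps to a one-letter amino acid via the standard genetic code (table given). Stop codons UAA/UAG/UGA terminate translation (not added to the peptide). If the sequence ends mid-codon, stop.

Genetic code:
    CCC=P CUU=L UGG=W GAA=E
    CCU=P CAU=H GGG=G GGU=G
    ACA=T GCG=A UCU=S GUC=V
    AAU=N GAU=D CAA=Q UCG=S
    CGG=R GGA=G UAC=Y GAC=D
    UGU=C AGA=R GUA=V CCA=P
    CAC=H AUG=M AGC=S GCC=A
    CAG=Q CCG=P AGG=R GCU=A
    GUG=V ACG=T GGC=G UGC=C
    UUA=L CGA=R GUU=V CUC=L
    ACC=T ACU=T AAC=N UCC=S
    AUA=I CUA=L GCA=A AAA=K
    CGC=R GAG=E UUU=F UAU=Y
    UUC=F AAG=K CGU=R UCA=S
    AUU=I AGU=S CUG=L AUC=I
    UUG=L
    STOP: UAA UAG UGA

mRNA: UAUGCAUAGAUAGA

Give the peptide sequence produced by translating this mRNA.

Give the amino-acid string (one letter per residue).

start AUG at pos 1
pos 1: AUG -> M; peptide=M
pos 4: CAU -> H; peptide=MH
pos 7: AGA -> R; peptide=MHR
pos 10: UAG -> STOP

Answer: MHR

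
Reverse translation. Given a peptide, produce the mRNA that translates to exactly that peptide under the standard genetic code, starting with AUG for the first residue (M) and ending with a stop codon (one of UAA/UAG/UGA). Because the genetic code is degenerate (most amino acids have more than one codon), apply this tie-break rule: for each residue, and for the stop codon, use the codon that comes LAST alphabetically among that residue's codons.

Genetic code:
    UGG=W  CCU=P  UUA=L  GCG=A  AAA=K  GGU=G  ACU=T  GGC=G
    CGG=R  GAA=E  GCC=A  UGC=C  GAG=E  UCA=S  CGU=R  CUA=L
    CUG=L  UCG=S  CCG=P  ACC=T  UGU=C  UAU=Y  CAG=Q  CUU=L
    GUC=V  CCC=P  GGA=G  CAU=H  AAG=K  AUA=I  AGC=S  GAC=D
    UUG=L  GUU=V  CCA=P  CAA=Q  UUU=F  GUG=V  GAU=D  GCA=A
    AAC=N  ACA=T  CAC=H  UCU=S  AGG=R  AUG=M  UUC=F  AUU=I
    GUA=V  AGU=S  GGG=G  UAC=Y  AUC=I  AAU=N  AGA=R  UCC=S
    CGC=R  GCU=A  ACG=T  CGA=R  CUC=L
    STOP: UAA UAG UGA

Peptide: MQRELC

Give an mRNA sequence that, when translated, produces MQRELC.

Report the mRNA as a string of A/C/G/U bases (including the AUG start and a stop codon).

Answer: mRNA: AUGCAGCGUGAGUUGUGUUGA

Derivation:
residue 1: M -> AUG (start codon)
residue 2: Q codons sorted = CAA,CAG -> pick last = CAG
residue 3: R codons sorted = AGA,AGG,CGA,CGC,CGG,CGU -> pick last = CGU
residue 4: E codons sorted = GAA,GAG -> pick last = GAG
residue 5: L codons sorted = CUA,CUC,CUG,CUU,UUA,UUG -> pick last = UUG
residue 6: C codons sorted = UGC,UGU -> pick last = UGU
terminator: stop codons sorted = UAA,UAG,UGA -> pick last = UGA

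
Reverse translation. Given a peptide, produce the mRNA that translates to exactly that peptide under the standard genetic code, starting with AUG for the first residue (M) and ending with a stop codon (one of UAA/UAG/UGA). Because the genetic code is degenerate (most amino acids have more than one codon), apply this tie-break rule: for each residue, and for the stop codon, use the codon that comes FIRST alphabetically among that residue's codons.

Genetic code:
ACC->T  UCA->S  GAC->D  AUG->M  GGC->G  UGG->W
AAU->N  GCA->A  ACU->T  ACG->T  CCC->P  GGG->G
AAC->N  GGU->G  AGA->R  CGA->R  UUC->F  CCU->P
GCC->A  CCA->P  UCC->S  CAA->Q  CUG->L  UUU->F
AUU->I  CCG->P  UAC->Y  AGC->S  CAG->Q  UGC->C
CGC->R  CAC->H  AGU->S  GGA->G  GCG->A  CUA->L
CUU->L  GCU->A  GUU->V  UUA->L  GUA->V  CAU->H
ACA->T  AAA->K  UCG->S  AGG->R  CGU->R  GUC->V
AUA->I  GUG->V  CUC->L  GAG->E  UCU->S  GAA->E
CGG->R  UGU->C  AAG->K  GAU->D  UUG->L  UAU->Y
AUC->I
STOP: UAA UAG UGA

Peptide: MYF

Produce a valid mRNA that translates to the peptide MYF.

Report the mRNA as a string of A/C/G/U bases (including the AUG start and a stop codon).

residue 1: M -> AUG (start codon)
residue 2: Y codons sorted = UAC,UAU -> pick first = UAC
residue 3: F codons sorted = UUC,UUU -> pick first = UUC
terminator: stop codons sorted = UAA,UAG,UGA -> pick first = UAA

Answer: mRNA: AUGUACUUCUAA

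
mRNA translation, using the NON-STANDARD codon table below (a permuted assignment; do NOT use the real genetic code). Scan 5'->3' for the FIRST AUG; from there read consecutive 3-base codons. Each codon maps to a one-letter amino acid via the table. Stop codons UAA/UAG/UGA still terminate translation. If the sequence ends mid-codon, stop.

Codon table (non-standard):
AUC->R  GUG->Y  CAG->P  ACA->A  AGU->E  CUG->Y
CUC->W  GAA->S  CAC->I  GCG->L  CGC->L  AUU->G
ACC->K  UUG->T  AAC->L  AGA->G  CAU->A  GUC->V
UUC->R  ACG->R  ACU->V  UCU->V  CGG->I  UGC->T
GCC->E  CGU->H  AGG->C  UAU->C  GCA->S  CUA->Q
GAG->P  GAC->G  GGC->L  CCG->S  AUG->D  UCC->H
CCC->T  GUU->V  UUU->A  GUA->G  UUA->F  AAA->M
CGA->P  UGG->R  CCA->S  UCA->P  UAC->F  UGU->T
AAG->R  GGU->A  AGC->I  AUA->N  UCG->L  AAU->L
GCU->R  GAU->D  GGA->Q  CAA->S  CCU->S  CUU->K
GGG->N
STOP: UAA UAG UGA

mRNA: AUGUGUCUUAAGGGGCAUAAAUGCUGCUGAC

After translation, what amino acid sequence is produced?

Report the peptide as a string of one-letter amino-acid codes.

start AUG at pos 0
pos 0: AUG -> D; peptide=D
pos 3: UGU -> T; peptide=DT
pos 6: CUU -> K; peptide=DTK
pos 9: AAG -> R; peptide=DTKR
pos 12: GGG -> N; peptide=DTKRN
pos 15: CAU -> A; peptide=DTKRNA
pos 18: AAA -> M; peptide=DTKRNAM
pos 21: UGC -> T; peptide=DTKRNAMT
pos 24: UGC -> T; peptide=DTKRNAMTT
pos 27: UGA -> STOP

Answer: DTKRNAMTT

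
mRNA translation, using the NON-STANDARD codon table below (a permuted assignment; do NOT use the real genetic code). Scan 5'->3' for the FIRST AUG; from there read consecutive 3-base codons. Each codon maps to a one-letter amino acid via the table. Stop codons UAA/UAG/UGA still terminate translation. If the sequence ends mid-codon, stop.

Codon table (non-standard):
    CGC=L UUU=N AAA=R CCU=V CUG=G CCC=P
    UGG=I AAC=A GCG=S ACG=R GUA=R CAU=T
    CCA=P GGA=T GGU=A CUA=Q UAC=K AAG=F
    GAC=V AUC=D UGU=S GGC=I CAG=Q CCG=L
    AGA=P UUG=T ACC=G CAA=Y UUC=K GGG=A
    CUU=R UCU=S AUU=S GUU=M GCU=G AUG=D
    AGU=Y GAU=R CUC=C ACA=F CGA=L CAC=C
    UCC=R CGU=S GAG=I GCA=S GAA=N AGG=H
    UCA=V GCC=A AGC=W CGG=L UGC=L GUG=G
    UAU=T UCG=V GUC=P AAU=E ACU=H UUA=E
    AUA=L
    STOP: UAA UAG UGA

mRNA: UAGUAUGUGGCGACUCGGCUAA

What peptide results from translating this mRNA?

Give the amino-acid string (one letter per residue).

Answer: DILCI

Derivation:
start AUG at pos 4
pos 4: AUG -> D; peptide=D
pos 7: UGG -> I; peptide=DI
pos 10: CGA -> L; peptide=DIL
pos 13: CUC -> C; peptide=DILC
pos 16: GGC -> I; peptide=DILCI
pos 19: UAA -> STOP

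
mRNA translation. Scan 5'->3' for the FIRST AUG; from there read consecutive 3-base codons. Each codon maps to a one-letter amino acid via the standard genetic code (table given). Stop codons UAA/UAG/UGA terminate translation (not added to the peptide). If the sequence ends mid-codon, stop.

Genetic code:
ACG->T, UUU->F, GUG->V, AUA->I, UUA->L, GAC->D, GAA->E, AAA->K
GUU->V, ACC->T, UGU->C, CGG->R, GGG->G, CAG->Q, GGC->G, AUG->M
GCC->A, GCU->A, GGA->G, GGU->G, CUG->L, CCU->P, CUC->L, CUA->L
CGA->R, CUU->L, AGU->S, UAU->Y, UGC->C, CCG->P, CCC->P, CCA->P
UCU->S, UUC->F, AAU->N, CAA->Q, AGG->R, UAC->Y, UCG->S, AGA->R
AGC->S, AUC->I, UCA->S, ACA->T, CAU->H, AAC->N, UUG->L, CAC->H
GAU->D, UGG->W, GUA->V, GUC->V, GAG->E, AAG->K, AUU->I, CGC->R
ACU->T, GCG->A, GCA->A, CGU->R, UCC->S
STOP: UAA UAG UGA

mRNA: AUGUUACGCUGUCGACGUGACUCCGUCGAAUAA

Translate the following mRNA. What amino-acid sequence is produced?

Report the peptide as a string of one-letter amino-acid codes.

Answer: MLRCRRDSVE

Derivation:
start AUG at pos 0
pos 0: AUG -> M; peptide=M
pos 3: UUA -> L; peptide=ML
pos 6: CGC -> R; peptide=MLR
pos 9: UGU -> C; peptide=MLRC
pos 12: CGA -> R; peptide=MLRCR
pos 15: CGU -> R; peptide=MLRCRR
pos 18: GAC -> D; peptide=MLRCRRD
pos 21: UCC -> S; peptide=MLRCRRDS
pos 24: GUC -> V; peptide=MLRCRRDSV
pos 27: GAA -> E; peptide=MLRCRRDSVE
pos 30: UAA -> STOP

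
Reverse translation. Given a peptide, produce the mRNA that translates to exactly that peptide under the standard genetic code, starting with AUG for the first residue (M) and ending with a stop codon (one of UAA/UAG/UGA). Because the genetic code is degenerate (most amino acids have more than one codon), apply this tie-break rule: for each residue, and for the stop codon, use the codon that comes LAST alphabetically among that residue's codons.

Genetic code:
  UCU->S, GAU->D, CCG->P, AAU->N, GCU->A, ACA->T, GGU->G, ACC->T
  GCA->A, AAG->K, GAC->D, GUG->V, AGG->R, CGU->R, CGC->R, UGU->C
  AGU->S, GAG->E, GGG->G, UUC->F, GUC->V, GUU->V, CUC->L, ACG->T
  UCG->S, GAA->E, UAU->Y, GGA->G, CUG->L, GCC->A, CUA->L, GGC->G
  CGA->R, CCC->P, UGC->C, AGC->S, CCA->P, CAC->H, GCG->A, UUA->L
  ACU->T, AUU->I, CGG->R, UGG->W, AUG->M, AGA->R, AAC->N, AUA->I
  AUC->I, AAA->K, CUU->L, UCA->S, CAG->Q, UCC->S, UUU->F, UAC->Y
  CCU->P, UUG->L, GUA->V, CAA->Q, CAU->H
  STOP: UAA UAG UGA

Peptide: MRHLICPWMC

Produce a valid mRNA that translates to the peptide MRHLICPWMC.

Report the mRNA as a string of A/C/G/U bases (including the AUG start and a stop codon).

Answer: mRNA: AUGCGUCAUUUGAUUUGUCCUUGGAUGUGUUGA

Derivation:
residue 1: M -> AUG (start codon)
residue 2: R codons sorted = AGA,AGG,CGA,CGC,CGG,CGU -> pick last = CGU
residue 3: H codons sorted = CAC,CAU -> pick last = CAU
residue 4: L codons sorted = CUA,CUC,CUG,CUU,UUA,UUG -> pick last = UUG
residue 5: I codons sorted = AUA,AUC,AUU -> pick last = AUU
residue 6: C codons sorted = UGC,UGU -> pick last = UGU
residue 7: P codons sorted = CCA,CCC,CCG,CCU -> pick last = CCU
residue 8: W -> UGG (only codon)
residue 9: M -> AUG (only codon)
residue 10: C codons sorted = UGC,UGU -> pick last = UGU
terminator: stop codons sorted = UAA,UAG,UGA -> pick last = UGA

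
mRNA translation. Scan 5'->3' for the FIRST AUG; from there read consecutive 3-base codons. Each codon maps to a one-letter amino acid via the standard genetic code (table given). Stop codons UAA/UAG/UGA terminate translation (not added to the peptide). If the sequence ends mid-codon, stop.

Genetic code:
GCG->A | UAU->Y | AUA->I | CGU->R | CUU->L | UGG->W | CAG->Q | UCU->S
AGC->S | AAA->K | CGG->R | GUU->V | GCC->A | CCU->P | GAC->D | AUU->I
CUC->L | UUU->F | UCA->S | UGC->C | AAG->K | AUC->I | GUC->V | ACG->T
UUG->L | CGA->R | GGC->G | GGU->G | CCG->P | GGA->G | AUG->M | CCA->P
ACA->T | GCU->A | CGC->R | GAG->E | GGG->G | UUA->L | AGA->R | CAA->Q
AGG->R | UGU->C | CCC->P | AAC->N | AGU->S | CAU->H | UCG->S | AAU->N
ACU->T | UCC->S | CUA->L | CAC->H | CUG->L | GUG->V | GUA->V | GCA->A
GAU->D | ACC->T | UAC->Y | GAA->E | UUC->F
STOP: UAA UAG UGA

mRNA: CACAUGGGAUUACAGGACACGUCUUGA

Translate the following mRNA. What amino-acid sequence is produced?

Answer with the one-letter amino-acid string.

start AUG at pos 3
pos 3: AUG -> M; peptide=M
pos 6: GGA -> G; peptide=MG
pos 9: UUA -> L; peptide=MGL
pos 12: CAG -> Q; peptide=MGLQ
pos 15: GAC -> D; peptide=MGLQD
pos 18: ACG -> T; peptide=MGLQDT
pos 21: UCU -> S; peptide=MGLQDTS
pos 24: UGA -> STOP

Answer: MGLQDTS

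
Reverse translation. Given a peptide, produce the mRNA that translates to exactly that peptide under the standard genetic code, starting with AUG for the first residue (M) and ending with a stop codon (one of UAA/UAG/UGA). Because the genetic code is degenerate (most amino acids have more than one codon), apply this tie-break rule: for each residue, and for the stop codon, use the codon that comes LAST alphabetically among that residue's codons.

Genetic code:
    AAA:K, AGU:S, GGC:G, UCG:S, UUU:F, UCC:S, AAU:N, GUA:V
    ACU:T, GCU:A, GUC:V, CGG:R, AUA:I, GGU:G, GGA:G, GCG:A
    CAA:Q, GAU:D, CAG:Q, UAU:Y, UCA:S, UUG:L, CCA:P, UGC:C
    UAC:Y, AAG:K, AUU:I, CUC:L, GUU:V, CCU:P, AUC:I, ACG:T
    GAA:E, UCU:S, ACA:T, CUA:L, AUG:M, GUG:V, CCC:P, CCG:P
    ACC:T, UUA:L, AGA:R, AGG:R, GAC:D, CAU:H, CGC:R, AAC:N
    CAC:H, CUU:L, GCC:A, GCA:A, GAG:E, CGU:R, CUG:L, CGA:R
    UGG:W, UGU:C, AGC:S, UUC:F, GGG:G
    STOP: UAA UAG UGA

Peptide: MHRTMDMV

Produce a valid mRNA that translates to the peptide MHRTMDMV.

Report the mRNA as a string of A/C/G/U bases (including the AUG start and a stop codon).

Answer: mRNA: AUGCAUCGUACUAUGGAUAUGGUUUGA

Derivation:
residue 1: M -> AUG (start codon)
residue 2: H codons sorted = CAC,CAU -> pick last = CAU
residue 3: R codons sorted = AGA,AGG,CGA,CGC,CGG,CGU -> pick last = CGU
residue 4: T codons sorted = ACA,ACC,ACG,ACU -> pick last = ACU
residue 5: M -> AUG (only codon)
residue 6: D codons sorted = GAC,GAU -> pick last = GAU
residue 7: M -> AUG (only codon)
residue 8: V codons sorted = GUA,GUC,GUG,GUU -> pick last = GUU
terminator: stop codons sorted = UAA,UAG,UGA -> pick last = UGA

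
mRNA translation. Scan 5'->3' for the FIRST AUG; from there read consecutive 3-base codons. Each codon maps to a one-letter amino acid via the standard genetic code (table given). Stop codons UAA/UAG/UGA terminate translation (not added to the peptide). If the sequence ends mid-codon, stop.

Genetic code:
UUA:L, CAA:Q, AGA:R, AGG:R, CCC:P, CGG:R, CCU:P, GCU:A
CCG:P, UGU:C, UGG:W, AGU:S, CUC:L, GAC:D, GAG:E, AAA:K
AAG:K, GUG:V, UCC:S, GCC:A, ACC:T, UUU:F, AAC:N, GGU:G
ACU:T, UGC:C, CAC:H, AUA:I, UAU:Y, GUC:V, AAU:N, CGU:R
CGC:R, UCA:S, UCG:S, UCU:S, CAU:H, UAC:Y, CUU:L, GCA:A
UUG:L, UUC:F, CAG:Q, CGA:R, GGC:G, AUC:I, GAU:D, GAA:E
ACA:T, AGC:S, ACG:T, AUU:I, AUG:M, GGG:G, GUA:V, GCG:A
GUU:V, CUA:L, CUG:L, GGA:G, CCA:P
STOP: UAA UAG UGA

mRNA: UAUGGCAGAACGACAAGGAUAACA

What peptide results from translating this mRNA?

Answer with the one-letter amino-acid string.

start AUG at pos 1
pos 1: AUG -> M; peptide=M
pos 4: GCA -> A; peptide=MA
pos 7: GAA -> E; peptide=MAE
pos 10: CGA -> R; peptide=MAER
pos 13: CAA -> Q; peptide=MAERQ
pos 16: GGA -> G; peptide=MAERQG
pos 19: UAA -> STOP

Answer: MAERQG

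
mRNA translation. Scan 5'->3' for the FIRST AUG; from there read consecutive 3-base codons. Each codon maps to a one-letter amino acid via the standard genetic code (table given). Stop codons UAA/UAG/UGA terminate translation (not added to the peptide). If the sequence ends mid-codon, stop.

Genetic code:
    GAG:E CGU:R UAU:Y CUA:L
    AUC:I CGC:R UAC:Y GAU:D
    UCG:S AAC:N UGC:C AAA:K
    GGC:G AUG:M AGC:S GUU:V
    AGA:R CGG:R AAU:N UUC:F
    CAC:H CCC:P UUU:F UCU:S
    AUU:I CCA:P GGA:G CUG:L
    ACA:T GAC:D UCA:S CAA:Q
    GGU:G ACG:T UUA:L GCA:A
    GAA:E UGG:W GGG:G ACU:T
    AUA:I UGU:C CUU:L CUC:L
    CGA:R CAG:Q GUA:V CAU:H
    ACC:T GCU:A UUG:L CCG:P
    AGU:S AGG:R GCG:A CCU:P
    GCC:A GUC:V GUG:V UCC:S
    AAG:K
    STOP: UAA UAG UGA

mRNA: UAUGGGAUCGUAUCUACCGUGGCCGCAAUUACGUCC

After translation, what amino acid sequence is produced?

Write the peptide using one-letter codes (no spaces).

Answer: MGSYLPWPQLR

Derivation:
start AUG at pos 1
pos 1: AUG -> M; peptide=M
pos 4: GGA -> G; peptide=MG
pos 7: UCG -> S; peptide=MGS
pos 10: UAU -> Y; peptide=MGSY
pos 13: CUA -> L; peptide=MGSYL
pos 16: CCG -> P; peptide=MGSYLP
pos 19: UGG -> W; peptide=MGSYLPW
pos 22: CCG -> P; peptide=MGSYLPWP
pos 25: CAA -> Q; peptide=MGSYLPWPQ
pos 28: UUA -> L; peptide=MGSYLPWPQL
pos 31: CGU -> R; peptide=MGSYLPWPQLR
pos 34: only 2 nt remain (<3), stop (end of mRNA)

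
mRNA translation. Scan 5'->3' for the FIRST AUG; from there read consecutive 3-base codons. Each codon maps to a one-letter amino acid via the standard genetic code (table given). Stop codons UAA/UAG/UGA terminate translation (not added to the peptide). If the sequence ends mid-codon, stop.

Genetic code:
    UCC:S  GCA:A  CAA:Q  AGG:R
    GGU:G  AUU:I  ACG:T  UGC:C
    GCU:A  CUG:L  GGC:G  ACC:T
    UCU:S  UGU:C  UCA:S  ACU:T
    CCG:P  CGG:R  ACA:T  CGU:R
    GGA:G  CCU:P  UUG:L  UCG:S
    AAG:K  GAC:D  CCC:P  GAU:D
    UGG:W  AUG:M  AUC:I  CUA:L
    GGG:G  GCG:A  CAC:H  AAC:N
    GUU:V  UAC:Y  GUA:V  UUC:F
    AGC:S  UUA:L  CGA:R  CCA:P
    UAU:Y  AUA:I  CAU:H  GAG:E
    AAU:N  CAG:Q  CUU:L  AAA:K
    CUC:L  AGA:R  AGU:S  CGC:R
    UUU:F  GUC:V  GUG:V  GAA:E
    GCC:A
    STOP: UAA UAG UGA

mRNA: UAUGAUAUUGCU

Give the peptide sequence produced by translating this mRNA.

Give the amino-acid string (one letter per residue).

Answer: MIL

Derivation:
start AUG at pos 1
pos 1: AUG -> M; peptide=M
pos 4: AUA -> I; peptide=MI
pos 7: UUG -> L; peptide=MIL
pos 10: only 2 nt remain (<3), stop (end of mRNA)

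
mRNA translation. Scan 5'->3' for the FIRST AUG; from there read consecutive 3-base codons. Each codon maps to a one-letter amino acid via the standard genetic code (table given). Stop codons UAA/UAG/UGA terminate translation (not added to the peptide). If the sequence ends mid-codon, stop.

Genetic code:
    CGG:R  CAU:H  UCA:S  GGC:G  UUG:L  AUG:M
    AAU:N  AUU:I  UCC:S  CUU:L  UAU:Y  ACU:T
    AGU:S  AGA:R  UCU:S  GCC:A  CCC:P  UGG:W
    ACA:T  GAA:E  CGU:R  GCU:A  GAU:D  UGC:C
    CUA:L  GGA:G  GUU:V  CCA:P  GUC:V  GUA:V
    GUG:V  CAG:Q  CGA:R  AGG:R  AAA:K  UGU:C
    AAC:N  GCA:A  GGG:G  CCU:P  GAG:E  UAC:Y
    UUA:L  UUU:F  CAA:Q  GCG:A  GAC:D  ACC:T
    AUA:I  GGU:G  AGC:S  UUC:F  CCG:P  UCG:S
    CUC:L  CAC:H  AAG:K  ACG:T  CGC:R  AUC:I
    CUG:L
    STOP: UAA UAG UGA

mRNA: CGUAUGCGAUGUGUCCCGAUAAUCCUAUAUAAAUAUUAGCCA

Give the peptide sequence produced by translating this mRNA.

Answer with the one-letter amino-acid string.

Answer: MRCVPIILYKY

Derivation:
start AUG at pos 3
pos 3: AUG -> M; peptide=M
pos 6: CGA -> R; peptide=MR
pos 9: UGU -> C; peptide=MRC
pos 12: GUC -> V; peptide=MRCV
pos 15: CCG -> P; peptide=MRCVP
pos 18: AUA -> I; peptide=MRCVPI
pos 21: AUC -> I; peptide=MRCVPII
pos 24: CUA -> L; peptide=MRCVPIIL
pos 27: UAU -> Y; peptide=MRCVPIILY
pos 30: AAA -> K; peptide=MRCVPIILYK
pos 33: UAU -> Y; peptide=MRCVPIILYKY
pos 36: UAG -> STOP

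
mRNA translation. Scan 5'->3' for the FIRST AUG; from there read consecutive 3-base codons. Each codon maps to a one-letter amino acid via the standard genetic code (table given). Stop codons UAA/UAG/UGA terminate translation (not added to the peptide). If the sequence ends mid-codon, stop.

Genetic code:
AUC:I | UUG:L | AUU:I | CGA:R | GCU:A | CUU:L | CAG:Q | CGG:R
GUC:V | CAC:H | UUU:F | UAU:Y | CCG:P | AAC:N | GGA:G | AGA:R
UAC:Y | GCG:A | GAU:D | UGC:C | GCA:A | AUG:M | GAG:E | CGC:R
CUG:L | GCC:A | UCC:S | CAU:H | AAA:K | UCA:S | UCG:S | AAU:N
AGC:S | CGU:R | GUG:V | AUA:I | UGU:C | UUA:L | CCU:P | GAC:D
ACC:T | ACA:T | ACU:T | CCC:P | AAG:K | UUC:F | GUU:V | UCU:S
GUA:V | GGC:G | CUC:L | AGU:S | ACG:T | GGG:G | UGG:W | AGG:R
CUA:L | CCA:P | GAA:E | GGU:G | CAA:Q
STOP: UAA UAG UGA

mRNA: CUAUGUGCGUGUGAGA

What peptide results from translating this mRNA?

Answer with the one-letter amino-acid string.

Answer: MCV

Derivation:
start AUG at pos 2
pos 2: AUG -> M; peptide=M
pos 5: UGC -> C; peptide=MC
pos 8: GUG -> V; peptide=MCV
pos 11: UGA -> STOP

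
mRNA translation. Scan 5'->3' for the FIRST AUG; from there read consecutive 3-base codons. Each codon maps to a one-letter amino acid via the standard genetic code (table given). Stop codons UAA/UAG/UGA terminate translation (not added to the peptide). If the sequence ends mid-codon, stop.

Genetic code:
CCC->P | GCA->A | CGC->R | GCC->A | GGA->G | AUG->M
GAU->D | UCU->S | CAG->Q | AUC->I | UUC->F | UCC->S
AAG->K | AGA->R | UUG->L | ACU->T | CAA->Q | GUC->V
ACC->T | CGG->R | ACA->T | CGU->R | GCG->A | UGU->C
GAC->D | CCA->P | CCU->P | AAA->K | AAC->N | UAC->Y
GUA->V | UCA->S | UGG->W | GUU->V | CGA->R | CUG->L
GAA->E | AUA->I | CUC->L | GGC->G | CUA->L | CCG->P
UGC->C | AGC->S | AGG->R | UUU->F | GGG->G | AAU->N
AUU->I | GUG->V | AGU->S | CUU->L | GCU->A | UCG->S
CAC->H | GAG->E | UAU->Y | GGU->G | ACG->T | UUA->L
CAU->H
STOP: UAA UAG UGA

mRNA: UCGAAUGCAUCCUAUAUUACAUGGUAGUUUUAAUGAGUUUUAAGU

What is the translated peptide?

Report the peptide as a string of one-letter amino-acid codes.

Answer: MHPILHGSFNEF

Derivation:
start AUG at pos 4
pos 4: AUG -> M; peptide=M
pos 7: CAU -> H; peptide=MH
pos 10: CCU -> P; peptide=MHP
pos 13: AUA -> I; peptide=MHPI
pos 16: UUA -> L; peptide=MHPIL
pos 19: CAU -> H; peptide=MHPILH
pos 22: GGU -> G; peptide=MHPILHG
pos 25: AGU -> S; peptide=MHPILHGS
pos 28: UUU -> F; peptide=MHPILHGSF
pos 31: AAU -> N; peptide=MHPILHGSFN
pos 34: GAG -> E; peptide=MHPILHGSFNE
pos 37: UUU -> F; peptide=MHPILHGSFNEF
pos 40: UAA -> STOP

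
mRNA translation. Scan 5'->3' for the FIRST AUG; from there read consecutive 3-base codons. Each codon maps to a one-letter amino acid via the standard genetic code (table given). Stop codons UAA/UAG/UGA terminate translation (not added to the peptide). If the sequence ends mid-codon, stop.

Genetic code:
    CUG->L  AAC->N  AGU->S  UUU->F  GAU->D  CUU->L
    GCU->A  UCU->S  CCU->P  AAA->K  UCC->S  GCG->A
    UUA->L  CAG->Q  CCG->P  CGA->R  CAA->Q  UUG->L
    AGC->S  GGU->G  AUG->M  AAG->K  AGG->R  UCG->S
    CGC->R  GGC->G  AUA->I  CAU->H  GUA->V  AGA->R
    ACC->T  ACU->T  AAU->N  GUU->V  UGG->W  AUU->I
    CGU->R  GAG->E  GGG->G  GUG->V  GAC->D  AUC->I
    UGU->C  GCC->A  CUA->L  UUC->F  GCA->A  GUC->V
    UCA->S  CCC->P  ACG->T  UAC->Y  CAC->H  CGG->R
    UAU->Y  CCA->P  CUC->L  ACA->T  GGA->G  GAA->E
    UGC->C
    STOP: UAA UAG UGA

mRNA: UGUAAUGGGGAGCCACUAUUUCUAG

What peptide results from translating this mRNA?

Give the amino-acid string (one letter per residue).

start AUG at pos 4
pos 4: AUG -> M; peptide=M
pos 7: GGG -> G; peptide=MG
pos 10: AGC -> S; peptide=MGS
pos 13: CAC -> H; peptide=MGSH
pos 16: UAU -> Y; peptide=MGSHY
pos 19: UUC -> F; peptide=MGSHYF
pos 22: UAG -> STOP

Answer: MGSHYF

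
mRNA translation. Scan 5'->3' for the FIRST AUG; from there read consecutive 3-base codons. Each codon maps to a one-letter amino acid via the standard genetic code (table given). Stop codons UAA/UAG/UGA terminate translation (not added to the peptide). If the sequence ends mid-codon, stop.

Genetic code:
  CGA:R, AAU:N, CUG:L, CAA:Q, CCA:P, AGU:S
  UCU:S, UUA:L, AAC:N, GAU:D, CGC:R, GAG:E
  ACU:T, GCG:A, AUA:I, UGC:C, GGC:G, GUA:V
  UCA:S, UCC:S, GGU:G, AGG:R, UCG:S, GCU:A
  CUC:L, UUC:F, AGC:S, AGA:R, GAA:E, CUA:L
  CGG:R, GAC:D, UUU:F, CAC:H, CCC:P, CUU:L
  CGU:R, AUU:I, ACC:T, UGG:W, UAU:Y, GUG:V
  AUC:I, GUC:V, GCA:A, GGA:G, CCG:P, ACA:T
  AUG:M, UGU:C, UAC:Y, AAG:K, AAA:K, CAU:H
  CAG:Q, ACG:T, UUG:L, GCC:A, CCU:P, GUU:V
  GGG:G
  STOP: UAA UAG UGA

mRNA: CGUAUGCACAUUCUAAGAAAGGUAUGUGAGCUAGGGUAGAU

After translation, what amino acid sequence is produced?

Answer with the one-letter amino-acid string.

Answer: MHILRKVCELG

Derivation:
start AUG at pos 3
pos 3: AUG -> M; peptide=M
pos 6: CAC -> H; peptide=MH
pos 9: AUU -> I; peptide=MHI
pos 12: CUA -> L; peptide=MHIL
pos 15: AGA -> R; peptide=MHILR
pos 18: AAG -> K; peptide=MHILRK
pos 21: GUA -> V; peptide=MHILRKV
pos 24: UGU -> C; peptide=MHILRKVC
pos 27: GAG -> E; peptide=MHILRKVCE
pos 30: CUA -> L; peptide=MHILRKVCEL
pos 33: GGG -> G; peptide=MHILRKVCELG
pos 36: UAG -> STOP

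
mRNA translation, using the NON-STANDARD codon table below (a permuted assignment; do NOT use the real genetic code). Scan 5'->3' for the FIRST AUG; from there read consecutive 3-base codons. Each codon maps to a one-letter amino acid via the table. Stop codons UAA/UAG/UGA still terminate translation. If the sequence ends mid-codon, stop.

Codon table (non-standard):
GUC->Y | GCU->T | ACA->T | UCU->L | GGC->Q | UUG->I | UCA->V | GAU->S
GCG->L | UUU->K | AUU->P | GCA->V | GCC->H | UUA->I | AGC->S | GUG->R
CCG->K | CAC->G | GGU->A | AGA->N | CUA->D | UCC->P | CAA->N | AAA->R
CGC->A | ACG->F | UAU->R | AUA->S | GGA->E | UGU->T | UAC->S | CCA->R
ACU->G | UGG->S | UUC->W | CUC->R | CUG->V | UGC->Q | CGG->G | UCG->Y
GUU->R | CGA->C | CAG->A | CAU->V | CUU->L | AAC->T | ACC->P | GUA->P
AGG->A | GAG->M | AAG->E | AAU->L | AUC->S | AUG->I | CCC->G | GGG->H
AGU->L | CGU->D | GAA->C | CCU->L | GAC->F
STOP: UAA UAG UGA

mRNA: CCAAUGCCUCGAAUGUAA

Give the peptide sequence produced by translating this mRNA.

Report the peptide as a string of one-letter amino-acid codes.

start AUG at pos 3
pos 3: AUG -> I; peptide=I
pos 6: CCU -> L; peptide=IL
pos 9: CGA -> C; peptide=ILC
pos 12: AUG -> I; peptide=ILCI
pos 15: UAA -> STOP

Answer: ILCI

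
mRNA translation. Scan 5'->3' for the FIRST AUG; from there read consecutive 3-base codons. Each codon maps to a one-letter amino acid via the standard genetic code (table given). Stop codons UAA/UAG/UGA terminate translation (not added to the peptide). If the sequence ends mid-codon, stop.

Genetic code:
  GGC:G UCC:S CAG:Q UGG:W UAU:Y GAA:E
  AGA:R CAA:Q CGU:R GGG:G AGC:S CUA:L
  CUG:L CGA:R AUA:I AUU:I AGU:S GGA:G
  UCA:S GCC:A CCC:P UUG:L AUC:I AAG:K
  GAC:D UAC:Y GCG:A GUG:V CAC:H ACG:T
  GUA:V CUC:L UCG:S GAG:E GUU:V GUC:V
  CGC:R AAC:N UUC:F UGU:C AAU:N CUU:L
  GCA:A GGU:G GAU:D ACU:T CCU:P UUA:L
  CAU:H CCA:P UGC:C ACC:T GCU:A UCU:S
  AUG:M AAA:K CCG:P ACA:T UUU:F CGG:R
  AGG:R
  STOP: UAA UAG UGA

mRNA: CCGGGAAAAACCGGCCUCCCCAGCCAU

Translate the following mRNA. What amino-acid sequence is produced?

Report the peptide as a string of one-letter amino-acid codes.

no AUG start codon found

Answer: (empty: no AUG start codon)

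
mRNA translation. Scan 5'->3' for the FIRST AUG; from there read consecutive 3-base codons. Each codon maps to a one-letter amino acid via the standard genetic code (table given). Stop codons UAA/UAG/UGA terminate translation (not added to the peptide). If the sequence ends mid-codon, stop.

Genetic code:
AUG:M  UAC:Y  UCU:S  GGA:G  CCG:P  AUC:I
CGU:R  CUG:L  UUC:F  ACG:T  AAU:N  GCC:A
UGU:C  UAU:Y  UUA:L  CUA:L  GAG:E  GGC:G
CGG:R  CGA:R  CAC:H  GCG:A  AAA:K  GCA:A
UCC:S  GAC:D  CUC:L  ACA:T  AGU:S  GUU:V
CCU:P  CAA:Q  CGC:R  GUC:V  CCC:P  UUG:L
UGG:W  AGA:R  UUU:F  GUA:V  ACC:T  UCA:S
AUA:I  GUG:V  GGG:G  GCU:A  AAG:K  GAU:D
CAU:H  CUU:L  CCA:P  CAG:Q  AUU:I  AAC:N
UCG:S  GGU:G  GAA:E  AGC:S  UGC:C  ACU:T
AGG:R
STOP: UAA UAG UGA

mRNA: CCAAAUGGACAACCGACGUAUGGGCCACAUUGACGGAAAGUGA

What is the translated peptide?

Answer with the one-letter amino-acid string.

Answer: MDNRRMGHIDGK

Derivation:
start AUG at pos 4
pos 4: AUG -> M; peptide=M
pos 7: GAC -> D; peptide=MD
pos 10: AAC -> N; peptide=MDN
pos 13: CGA -> R; peptide=MDNR
pos 16: CGU -> R; peptide=MDNRR
pos 19: AUG -> M; peptide=MDNRRM
pos 22: GGC -> G; peptide=MDNRRMG
pos 25: CAC -> H; peptide=MDNRRMGH
pos 28: AUU -> I; peptide=MDNRRMGHI
pos 31: GAC -> D; peptide=MDNRRMGHID
pos 34: GGA -> G; peptide=MDNRRMGHIDG
pos 37: AAG -> K; peptide=MDNRRMGHIDGK
pos 40: UGA -> STOP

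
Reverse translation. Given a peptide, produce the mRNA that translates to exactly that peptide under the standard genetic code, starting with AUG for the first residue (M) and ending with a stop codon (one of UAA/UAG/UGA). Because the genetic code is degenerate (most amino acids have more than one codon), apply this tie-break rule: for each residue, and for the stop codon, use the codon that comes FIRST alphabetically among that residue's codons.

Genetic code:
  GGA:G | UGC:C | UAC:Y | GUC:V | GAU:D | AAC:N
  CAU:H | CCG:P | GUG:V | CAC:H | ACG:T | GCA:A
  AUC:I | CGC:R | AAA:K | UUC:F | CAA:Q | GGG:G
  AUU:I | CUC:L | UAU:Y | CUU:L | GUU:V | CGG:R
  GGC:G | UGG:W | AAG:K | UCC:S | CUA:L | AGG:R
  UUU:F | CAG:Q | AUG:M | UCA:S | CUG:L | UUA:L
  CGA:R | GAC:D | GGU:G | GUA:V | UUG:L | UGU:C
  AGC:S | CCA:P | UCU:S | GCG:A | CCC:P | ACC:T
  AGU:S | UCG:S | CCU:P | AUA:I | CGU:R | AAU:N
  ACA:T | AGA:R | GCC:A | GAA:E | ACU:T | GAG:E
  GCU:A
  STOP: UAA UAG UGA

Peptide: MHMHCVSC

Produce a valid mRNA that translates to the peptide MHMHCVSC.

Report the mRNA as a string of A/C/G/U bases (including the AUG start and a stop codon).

residue 1: M -> AUG (start codon)
residue 2: H codons sorted = CAC,CAU -> pick first = CAC
residue 3: M -> AUG (only codon)
residue 4: H codons sorted = CAC,CAU -> pick first = CAC
residue 5: C codons sorted = UGC,UGU -> pick first = UGC
residue 6: V codons sorted = GUA,GUC,GUG,GUU -> pick first = GUA
residue 7: S codons sorted = AGC,AGU,UCA,UCC,UCG,UCU -> pick first = AGC
residue 8: C codons sorted = UGC,UGU -> pick first = UGC
terminator: stop codons sorted = UAA,UAG,UGA -> pick first = UAA

Answer: mRNA: AUGCACAUGCACUGCGUAAGCUGCUAA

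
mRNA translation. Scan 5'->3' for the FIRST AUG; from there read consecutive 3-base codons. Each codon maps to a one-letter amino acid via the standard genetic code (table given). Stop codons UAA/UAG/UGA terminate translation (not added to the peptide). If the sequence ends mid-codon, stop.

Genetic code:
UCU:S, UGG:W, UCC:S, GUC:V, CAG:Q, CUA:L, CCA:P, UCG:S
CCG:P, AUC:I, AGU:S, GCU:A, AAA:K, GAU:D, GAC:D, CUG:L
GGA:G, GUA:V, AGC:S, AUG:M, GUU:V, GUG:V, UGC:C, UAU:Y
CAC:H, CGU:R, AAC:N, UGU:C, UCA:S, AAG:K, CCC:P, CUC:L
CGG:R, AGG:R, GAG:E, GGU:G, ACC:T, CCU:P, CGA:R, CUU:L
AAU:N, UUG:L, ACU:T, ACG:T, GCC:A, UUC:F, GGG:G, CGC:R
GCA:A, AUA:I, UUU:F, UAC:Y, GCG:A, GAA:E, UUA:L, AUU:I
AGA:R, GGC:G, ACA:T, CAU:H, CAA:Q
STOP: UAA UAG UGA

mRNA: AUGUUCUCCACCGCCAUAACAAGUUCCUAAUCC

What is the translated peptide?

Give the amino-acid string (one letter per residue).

start AUG at pos 0
pos 0: AUG -> M; peptide=M
pos 3: UUC -> F; peptide=MF
pos 6: UCC -> S; peptide=MFS
pos 9: ACC -> T; peptide=MFST
pos 12: GCC -> A; peptide=MFSTA
pos 15: AUA -> I; peptide=MFSTAI
pos 18: ACA -> T; peptide=MFSTAIT
pos 21: AGU -> S; peptide=MFSTAITS
pos 24: UCC -> S; peptide=MFSTAITSS
pos 27: UAA -> STOP

Answer: MFSTAITSS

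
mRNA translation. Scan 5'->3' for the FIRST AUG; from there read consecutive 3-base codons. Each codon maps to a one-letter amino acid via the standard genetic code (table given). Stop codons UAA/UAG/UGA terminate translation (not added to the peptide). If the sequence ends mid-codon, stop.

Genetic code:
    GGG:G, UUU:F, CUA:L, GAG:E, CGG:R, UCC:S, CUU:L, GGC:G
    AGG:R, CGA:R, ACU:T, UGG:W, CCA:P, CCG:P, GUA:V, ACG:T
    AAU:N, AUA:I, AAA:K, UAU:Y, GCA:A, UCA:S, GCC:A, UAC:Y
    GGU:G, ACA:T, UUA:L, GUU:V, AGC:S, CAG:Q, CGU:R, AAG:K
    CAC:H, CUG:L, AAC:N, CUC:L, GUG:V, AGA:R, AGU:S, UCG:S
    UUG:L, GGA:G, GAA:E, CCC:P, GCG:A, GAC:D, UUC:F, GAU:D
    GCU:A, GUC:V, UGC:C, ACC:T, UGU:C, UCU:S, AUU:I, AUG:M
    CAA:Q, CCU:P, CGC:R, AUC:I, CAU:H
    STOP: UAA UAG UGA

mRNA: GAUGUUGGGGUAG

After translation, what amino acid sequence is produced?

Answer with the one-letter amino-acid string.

start AUG at pos 1
pos 1: AUG -> M; peptide=M
pos 4: UUG -> L; peptide=ML
pos 7: GGG -> G; peptide=MLG
pos 10: UAG -> STOP

Answer: MLG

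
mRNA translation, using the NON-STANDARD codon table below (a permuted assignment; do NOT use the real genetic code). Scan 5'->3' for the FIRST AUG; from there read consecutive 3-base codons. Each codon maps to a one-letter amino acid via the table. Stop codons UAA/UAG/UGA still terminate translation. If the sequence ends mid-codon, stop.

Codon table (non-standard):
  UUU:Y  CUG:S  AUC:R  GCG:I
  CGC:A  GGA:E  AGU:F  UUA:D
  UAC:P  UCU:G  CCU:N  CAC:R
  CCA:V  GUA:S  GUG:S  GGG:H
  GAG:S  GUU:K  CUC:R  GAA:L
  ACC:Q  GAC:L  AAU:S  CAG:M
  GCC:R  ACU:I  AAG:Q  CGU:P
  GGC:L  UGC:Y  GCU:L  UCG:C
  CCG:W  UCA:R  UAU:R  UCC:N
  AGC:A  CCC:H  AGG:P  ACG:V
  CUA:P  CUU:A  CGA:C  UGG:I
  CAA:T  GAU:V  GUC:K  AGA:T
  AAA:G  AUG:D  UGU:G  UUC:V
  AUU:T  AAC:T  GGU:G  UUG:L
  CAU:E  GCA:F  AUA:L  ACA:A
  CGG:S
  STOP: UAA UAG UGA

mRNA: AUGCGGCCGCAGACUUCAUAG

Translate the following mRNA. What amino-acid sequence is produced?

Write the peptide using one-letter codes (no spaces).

start AUG at pos 0
pos 0: AUG -> D; peptide=D
pos 3: CGG -> S; peptide=DS
pos 6: CCG -> W; peptide=DSW
pos 9: CAG -> M; peptide=DSWM
pos 12: ACU -> I; peptide=DSWMI
pos 15: UCA -> R; peptide=DSWMIR
pos 18: UAG -> STOP

Answer: DSWMIR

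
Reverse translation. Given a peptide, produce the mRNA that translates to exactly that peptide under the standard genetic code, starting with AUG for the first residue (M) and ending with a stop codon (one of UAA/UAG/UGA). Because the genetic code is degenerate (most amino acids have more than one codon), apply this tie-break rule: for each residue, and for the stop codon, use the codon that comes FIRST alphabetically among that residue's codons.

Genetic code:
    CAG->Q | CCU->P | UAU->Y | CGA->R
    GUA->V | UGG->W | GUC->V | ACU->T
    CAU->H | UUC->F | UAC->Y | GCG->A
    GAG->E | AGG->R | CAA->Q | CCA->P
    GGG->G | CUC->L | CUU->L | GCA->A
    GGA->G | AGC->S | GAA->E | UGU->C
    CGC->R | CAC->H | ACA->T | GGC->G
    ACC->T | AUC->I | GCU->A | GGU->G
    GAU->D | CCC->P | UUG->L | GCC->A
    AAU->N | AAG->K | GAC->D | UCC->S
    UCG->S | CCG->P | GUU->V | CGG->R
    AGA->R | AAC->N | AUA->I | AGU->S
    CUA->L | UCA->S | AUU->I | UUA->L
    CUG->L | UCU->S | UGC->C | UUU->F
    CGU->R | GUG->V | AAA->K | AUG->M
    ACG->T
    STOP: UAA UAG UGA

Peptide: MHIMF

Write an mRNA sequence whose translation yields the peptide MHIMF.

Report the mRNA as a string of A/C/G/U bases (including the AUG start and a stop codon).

Answer: mRNA: AUGCACAUAAUGUUCUAA

Derivation:
residue 1: M -> AUG (start codon)
residue 2: H codons sorted = CAC,CAU -> pick first = CAC
residue 3: I codons sorted = AUA,AUC,AUU -> pick first = AUA
residue 4: M -> AUG (only codon)
residue 5: F codons sorted = UUC,UUU -> pick first = UUC
terminator: stop codons sorted = UAA,UAG,UGA -> pick first = UAA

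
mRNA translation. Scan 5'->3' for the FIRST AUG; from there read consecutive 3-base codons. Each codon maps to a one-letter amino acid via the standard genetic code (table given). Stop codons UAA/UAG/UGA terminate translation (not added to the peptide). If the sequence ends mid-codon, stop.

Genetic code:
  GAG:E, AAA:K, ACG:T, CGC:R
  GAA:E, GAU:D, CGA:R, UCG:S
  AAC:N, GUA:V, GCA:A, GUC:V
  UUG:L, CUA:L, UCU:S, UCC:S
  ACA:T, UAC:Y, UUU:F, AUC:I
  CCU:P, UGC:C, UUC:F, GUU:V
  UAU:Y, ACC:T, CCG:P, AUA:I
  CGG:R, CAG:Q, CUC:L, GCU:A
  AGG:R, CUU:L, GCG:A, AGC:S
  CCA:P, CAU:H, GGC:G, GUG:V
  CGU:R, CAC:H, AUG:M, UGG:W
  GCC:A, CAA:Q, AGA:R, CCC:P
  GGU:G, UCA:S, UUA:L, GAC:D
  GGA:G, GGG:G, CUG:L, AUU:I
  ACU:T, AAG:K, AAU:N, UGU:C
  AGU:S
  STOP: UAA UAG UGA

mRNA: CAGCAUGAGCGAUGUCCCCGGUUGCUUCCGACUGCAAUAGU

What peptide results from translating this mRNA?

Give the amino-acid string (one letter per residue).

start AUG at pos 4
pos 4: AUG -> M; peptide=M
pos 7: AGC -> S; peptide=MS
pos 10: GAU -> D; peptide=MSD
pos 13: GUC -> V; peptide=MSDV
pos 16: CCC -> P; peptide=MSDVP
pos 19: GGU -> G; peptide=MSDVPG
pos 22: UGC -> C; peptide=MSDVPGC
pos 25: UUC -> F; peptide=MSDVPGCF
pos 28: CGA -> R; peptide=MSDVPGCFR
pos 31: CUG -> L; peptide=MSDVPGCFRL
pos 34: CAA -> Q; peptide=MSDVPGCFRLQ
pos 37: UAG -> STOP

Answer: MSDVPGCFRLQ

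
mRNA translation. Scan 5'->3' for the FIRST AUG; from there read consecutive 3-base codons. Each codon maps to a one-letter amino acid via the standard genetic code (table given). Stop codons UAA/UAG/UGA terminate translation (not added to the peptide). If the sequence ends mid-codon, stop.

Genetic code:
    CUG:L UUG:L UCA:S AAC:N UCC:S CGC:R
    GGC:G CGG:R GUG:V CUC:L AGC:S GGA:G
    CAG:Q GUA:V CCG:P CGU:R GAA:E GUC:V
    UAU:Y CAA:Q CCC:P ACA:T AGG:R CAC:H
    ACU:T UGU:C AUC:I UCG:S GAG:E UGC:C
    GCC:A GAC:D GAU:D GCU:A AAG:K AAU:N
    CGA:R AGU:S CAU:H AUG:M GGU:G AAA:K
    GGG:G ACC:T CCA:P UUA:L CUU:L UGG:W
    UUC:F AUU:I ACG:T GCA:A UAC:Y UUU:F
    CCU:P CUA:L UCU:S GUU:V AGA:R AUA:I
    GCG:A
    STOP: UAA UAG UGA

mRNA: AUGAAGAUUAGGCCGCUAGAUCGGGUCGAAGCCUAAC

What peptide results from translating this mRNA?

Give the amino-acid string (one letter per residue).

start AUG at pos 0
pos 0: AUG -> M; peptide=M
pos 3: AAG -> K; peptide=MK
pos 6: AUU -> I; peptide=MKI
pos 9: AGG -> R; peptide=MKIR
pos 12: CCG -> P; peptide=MKIRP
pos 15: CUA -> L; peptide=MKIRPL
pos 18: GAU -> D; peptide=MKIRPLD
pos 21: CGG -> R; peptide=MKIRPLDR
pos 24: GUC -> V; peptide=MKIRPLDRV
pos 27: GAA -> E; peptide=MKIRPLDRVE
pos 30: GCC -> A; peptide=MKIRPLDRVEA
pos 33: UAA -> STOP

Answer: MKIRPLDRVEA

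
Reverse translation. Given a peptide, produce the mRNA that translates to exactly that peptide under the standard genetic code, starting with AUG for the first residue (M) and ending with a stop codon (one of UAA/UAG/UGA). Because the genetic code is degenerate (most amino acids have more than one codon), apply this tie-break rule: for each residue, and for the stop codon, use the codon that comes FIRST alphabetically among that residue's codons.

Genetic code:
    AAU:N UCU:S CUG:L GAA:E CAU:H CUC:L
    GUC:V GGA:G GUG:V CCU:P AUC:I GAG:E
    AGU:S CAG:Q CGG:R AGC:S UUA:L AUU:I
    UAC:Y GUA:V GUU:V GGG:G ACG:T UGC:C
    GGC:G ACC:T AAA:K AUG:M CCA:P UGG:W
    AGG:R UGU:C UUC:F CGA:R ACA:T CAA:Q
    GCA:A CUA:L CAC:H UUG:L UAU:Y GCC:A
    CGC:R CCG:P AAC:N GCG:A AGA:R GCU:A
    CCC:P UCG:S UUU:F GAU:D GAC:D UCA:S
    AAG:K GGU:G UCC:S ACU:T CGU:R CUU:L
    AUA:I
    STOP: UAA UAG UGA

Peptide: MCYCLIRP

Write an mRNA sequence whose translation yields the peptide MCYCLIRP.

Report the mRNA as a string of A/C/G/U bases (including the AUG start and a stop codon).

Answer: mRNA: AUGUGCUACUGCCUAAUAAGACCAUAA

Derivation:
residue 1: M -> AUG (start codon)
residue 2: C codons sorted = UGC,UGU -> pick first = UGC
residue 3: Y codons sorted = UAC,UAU -> pick first = UAC
residue 4: C codons sorted = UGC,UGU -> pick first = UGC
residue 5: L codons sorted = CUA,CUC,CUG,CUU,UUA,UUG -> pick first = CUA
residue 6: I codons sorted = AUA,AUC,AUU -> pick first = AUA
residue 7: R codons sorted = AGA,AGG,CGA,CGC,CGG,CGU -> pick first = AGA
residue 8: P codons sorted = CCA,CCC,CCG,CCU -> pick first = CCA
terminator: stop codons sorted = UAA,UAG,UGA -> pick first = UAA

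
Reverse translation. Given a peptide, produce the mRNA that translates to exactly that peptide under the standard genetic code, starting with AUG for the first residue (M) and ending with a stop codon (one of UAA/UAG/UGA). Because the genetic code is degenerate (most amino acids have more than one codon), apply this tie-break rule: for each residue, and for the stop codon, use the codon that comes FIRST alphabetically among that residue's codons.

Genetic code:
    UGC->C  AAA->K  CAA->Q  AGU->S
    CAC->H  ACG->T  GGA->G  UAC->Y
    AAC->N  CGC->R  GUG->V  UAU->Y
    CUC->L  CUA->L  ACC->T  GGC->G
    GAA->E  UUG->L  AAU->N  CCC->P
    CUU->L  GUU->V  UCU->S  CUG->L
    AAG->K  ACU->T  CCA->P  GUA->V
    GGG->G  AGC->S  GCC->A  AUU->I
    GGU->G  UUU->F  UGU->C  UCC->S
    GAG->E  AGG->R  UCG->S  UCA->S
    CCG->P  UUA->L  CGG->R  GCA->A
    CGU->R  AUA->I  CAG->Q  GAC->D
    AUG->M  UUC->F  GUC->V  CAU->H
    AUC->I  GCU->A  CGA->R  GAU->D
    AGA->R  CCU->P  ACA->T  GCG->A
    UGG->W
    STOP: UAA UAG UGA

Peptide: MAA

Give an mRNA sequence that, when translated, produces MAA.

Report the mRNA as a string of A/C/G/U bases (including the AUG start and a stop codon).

residue 1: M -> AUG (start codon)
residue 2: A codons sorted = GCA,GCC,GCG,GCU -> pick first = GCA
residue 3: A codons sorted = GCA,GCC,GCG,GCU -> pick first = GCA
terminator: stop codons sorted = UAA,UAG,UGA -> pick first = UAA

Answer: mRNA: AUGGCAGCAUAA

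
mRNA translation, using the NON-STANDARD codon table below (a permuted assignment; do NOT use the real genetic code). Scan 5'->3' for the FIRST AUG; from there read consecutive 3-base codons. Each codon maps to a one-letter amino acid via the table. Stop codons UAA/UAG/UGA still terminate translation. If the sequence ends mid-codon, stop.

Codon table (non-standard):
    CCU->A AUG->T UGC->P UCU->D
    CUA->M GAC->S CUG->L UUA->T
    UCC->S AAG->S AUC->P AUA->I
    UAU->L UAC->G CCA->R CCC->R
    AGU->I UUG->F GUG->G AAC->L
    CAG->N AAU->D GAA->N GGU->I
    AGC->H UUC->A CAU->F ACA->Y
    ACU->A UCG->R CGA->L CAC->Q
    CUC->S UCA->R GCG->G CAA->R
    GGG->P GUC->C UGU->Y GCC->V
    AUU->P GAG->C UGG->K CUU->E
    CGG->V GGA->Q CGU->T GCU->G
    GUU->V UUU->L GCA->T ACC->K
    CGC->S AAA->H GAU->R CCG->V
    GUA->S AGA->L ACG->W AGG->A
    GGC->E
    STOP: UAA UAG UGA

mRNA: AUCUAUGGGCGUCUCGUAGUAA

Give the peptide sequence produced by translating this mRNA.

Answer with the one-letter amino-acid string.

start AUG at pos 4
pos 4: AUG -> T; peptide=T
pos 7: GGC -> E; peptide=TE
pos 10: GUC -> C; peptide=TEC
pos 13: UCG -> R; peptide=TECR
pos 16: UAG -> STOP

Answer: TECR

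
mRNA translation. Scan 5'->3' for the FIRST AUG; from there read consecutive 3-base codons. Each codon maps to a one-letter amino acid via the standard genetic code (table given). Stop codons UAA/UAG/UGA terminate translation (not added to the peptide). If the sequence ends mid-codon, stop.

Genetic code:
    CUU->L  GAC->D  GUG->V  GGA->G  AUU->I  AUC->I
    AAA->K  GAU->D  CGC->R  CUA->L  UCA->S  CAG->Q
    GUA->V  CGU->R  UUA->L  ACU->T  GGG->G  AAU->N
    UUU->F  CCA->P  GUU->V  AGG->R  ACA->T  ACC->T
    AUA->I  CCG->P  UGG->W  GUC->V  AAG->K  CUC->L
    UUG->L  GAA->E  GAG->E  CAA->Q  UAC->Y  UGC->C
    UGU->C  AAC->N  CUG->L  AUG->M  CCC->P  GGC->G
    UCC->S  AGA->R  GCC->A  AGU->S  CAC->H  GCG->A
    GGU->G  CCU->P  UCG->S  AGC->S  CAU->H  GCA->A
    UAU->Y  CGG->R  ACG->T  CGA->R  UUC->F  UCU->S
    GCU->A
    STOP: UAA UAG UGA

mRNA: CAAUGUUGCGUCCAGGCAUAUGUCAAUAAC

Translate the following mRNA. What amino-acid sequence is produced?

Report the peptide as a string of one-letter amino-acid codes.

Answer: MLRPGICQ

Derivation:
start AUG at pos 2
pos 2: AUG -> M; peptide=M
pos 5: UUG -> L; peptide=ML
pos 8: CGU -> R; peptide=MLR
pos 11: CCA -> P; peptide=MLRP
pos 14: GGC -> G; peptide=MLRPG
pos 17: AUA -> I; peptide=MLRPGI
pos 20: UGU -> C; peptide=MLRPGIC
pos 23: CAA -> Q; peptide=MLRPGICQ
pos 26: UAA -> STOP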